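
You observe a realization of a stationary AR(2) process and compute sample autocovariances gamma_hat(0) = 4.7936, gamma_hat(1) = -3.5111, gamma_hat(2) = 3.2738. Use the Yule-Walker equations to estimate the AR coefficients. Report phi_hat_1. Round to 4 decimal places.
\hat\phi_{1} = -0.5010

The Yule-Walker equations for an AR(p) process read, in matrix form,
  Gamma_p phi = r_p,   with   (Gamma_p)_{ij} = gamma(|i - j|),
                       (r_p)_i = gamma(i),   i,j = 1..p.
Substitute the sample gammas (Toeplitz matrix and right-hand side of size 2):
  Gamma_p = [[4.7936, -3.5111], [-3.5111, 4.7936]]
  r_p     = [-3.5111, 3.2738]
Written out:
  4.7936 phi_1 - 3.5111 phi_2 = -3.5111
  -3.5111 phi_1 + 4.7936 phi_2 = 3.2738
Solve by Cramer's rule:
  det = gamma(0)^2 - gamma(1)^2 = (4.7936)^2 - (-3.5111)^2 = 22.97860096 - 12.32782321 = 10.65077775
  phi_hat_1 = [gamma(1) gamma(0) - gamma(1) gamma(2)] / det = [(-3.5111)(4.7936) - (-3.5111)(3.2738)] / 10.65077775 = -5.33616978 / 10.65077775 = -0.501
  phi_hat_2 = [gamma(0) gamma(2) - gamma(1)^2] / det = [(4.7936)(3.2738) - (-3.5111)^2] / 10.65077775 = 3.36546447 / 10.65077775 = 0.316
So phi_hat = [-0.5010, 0.3160].
Therefore phi_hat_1 = -0.5010.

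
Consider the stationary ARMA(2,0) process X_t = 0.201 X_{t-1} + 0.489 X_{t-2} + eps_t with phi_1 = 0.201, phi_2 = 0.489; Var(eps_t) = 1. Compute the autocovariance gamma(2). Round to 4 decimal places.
\gamma(2) = 0.8832

Multiply the model equation by X_{t-k} and take expectations. With theta_0 = psi_0 = 1 and psi_j the MA(infinity) weights, this gives
  gamma(k) - sum_i phi_i gamma(k-i) = c_k,
  c_k = sigma^2 * sum_{j=k..q} theta_j psi_{j-k}   (c_k = 0 for k > q),
using gamma(-m) = gamma(m).
Pure AR (q = 0): c_0 = sigma^2 = 1, c_k = 0 for k >= 1.
Equations for k = 0, 1, 2 (AR order 2, c_2 = 0):
  (E0) gamma(0) = phi_1 gamma(1) + phi_2 gamma(2) + c_0
  (E1) gamma(1) = phi_1 gamma(0) + phi_2 gamma(1) + c_1
  (E2) gamma(2) = phi_1 gamma(1) + phi_2 gamma(0)
From (E1): gamma(1) = A gamma(0) + B with
  A = phi_1 / (1 - phi_2) = 0.201 / 0.511 = 0.393346,   B = c_1 / (1 - phi_2) = 0 / 0.511 = 0.
Insert (E2) into (E0): gamma(0) (1 - phi_2^2) = phi_1 (1 + phi_2) gamma(1) + c_0.
  phi_1 (1 + phi_2) = (0.201)(1.489) = 0.299289,   1 - phi_2^2 = 0.760879.
Replace gamma(1) by A gamma(0) + B and collect gamma(0):
  gamma(0) [0.760879 - (0.299289)(0.393346)] = c_0 = 1
  gamma(0) * 0.643155 = 1
  gamma(0) = 1 / 0.643155 = 1.554836.
  gamma(1) = A gamma(0) = (0.393346)(1.554836) = 0.611589.
  gamma(2) = phi_1 gamma(1) + phi_2 gamma(0) = (0.201)(0.611589) + (0.489)(1.554836) = 0.883244.
Therefore gamma(2) = 0.8832 (to 4 decimal places).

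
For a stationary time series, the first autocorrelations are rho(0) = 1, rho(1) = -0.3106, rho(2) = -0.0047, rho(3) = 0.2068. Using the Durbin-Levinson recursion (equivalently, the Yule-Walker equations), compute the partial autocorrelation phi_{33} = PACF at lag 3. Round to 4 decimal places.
\phi_{33} = 0.1910

The PACF at lag k is phi_{kk}, the last component of the solution
to the Yule-Walker system G_k phi = r_k where
  (G_k)_{ij} = rho(|i - j|), (r_k)_i = rho(i), i,j = 1..k.
Equivalently, Durbin-Levinson gives phi_{kk} iteratively:
  phi_{11} = rho(1)
  phi_{kk} = [rho(k) - sum_{j=1..k-1} phi_{k-1,j} rho(k-j)]
            / [1 - sum_{j=1..k-1} phi_{k-1,j} rho(j)],
  phi_{k,j} = phi_{k-1,j} - phi_{kk} phi_{k-1,k-j},  j = 1..k-1.
Step k = 1:
  phi_11 = rho(1) = -0.3106.
Step k = 2:
  phi_22 = [rho(2) - phi_11 rho(1)] / [1 - phi_11 rho(1)] = [-0.0047 - (-0.3106)(-0.3106)] / [1 - (-0.3106)(-0.3106)]
         = -0.10117236 / 0.90352764 = -0.111975.
  Update: phi_21 = phi_11 - phi_22 phi_11 = -0.3106 - (-0.111975)(-0.3106) = -0.345379.
Step k = 3:
  phi_33 = [rho(3) - phi_21 rho(2) - phi_22 rho(1)] / [1 - phi_21 rho(1) - phi_22 rho(2)]
    numerator   = 0.2068 - (-0.345379)(-0.0047) - (-0.111975)(-0.3106) = 0.17039733
    denominator = 1 - (-0.345379)(-0.3106) - (-0.111975)(-0.0047) = 0.89219888
  phi_33 = 0.17039733 / 0.89219888 = 0.191.
Therefore phi_{33} = 0.1910.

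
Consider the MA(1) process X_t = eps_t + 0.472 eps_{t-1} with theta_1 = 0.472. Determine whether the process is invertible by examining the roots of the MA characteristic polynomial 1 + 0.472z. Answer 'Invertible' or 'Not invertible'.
\text{Invertible}

The MA(q) characteristic polynomial is P(z) = 1 + 0.472z.
Invertibility requires all roots to lie outside the unit circle, i.e. |z| > 1 for every root.
This is linear in z: 1 + (0.472) z = 0  =>  z = -1/(0.472) = -2.118644,  |z| = 2.118644.
Moduli of all roots: 2.1186.
All moduli strictly greater than 1? Yes.
Verdict: Invertible.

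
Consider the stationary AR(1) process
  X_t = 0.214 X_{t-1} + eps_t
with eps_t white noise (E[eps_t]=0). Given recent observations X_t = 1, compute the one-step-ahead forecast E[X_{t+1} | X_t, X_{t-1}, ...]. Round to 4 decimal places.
E[X_{t+1} \mid \mathcal F_t] = 0.2140

For an AR(p) model X_t = c + sum_i phi_i X_{t-i} + eps_t, the
one-step-ahead conditional mean is
  E[X_{t+1} | X_t, ...] = c + sum_i phi_i X_{t+1-i}.
Substitute known values:
  E[X_{t+1} | ...] = (0.214) * (1)
                   = 0.2140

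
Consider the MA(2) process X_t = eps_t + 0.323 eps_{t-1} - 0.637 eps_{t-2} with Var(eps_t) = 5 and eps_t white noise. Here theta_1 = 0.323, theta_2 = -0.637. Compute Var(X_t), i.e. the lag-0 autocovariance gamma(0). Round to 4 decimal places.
\gamma(0) = 7.5505

For an MA(q) process X_t = eps_t + sum_i theta_i eps_{t-i} with
Var(eps_t) = sigma^2, the variance is
  gamma(0) = sigma^2 * (1 + sum_i theta_i^2).
  sum_i theta_i^2 = (0.323)^2 + (-0.637)^2 = 0.104329 + 0.405769 = 0.510098.
  gamma(0) = 5 * (1 + 0.510098) = 5 * 1.510098 = 7.55049, which rounds to 7.5505.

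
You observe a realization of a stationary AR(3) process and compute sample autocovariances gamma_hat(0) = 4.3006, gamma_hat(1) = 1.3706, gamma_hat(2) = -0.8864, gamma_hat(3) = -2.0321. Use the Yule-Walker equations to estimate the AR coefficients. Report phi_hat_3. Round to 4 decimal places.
\hat\phi_{3} = -0.3470

The Yule-Walker equations for an AR(p) process read, in matrix form,
  Gamma_p phi = r_p,   with   (Gamma_p)_{ij} = gamma(|i - j|),
                       (r_p)_i = gamma(i),   i,j = 1..p.
Substitute the sample gammas (Toeplitz matrix and right-hand side of size 3):
  Gamma_p = [[4.3006, 1.3706, -0.8864], [1.3706, 4.3006, 1.3706], [-0.8864, 1.3706, 4.3006]]
  r_p     = [1.3706, -0.8864, -2.0321]
Written out (R1..R3):
  (R1) 4.3006 phi_1 + 1.3706 phi_2 - 0.8864 phi_3 = 1.3706
  (R2) 1.3706 phi_1 + 4.3006 phi_2 + 1.3706 phi_3 = -0.8864
  (R3) -0.8864 phi_1 + 1.3706 phi_2 + 4.3006 phi_3 = -2.0321
Gaussian elimination:
  R2 <- R2 - (1.3706/4.3006) R1 = R2 - (0.3187) R1:  3.86379 phi_2 + 1.653095 phi_3 = -1.32321
  R3 <- R3 - (-0.8864/4.3006) R1 = R3 - (-0.206111) R1:  1.653095 phi_2 + 4.117903 phi_3 = -1.749605
  R3 <- R3 - (1.653095/3.86379) R2 = R3 - (0.427843) R2:  3.410638 phi_3 = -1.183479
Back-substitution:
  phi_hat_3 = -1.183479 / 3.410638 = -0.346996
  phi_hat_2 = (-1.32321 - (1.653095)(-0.346996)) / 3.86379 = -0.194004
  phi_hat_1 = (1.3706 - (1.3706)(-0.194004) - (-0.8864)(-0.346996)) / 4.3006 = 0.309009
So phi_hat = [0.3090, -0.1940, -0.3470].
Therefore phi_hat_3 = -0.3470.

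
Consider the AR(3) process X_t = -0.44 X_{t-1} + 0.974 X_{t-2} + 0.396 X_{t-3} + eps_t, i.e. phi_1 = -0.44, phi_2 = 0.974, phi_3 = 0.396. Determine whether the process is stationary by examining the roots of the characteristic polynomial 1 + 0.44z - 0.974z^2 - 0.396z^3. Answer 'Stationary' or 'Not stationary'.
\text{Not stationary}

The AR(p) characteristic polynomial is P(z) = 1 + 0.44z - 0.974z^2 - 0.396z^3.
Stationarity requires all roots to lie outside the unit circle, i.e. |z| > 1 for every root.
Degree 3: look for a simple real root z0 first, then factor out (1 - z/z0) and solve the remaining quadratic.
Testing z0 = -2.5: P(-2.5) = 1 + (0.44)(-2.5) + (-0.974)(-2.5)^2 + (-0.396)(-2.5)^3
  = 1 + (-1.1) + (-6.0875) + (6.1875) = 0.  So z_0 = -2.5 is a root, |z_0| = 2.5.
Divide out the factor (1 + 0.4 z) = (1 - z/z0) (since 1/z0 = -0.4):
  P(z) = (1 + 0.4 z)(1 + (0.04) z + (-0.99) z^2)
  [check: z-coef 0.04 - (-0.4) = 0.44; z^2-coef -0.99 - (-0.4)(0.04) = -0.974; z^3-coef -(-0.4)(-0.99) = -0.396.]
Remaining roots from the quadratic factor 1 + (0.04) z + (-0.99) z^2:
  Set 1 + (0.04) z + (-0.99) z^2 = 0, i.e. a z^2 + b z + c = 0 with a = -0.99, b = 0.04, c = 1.
  Discriminant D = b^2 - 4ac = (0.04)^2 - 4*(-0.99)*1 = 0.0016 - (-3.96) = 3.9616.
  D >= 0, so the roots are real: z = (-b +/- sqrt(D)) / (2a) = (-0.04 +/- 1.990377) / (-1.98).
    z_1 = (-0.04 + 1.990377) / (-1.98) = -0.985,   |z_1| = 0.985.
    z_2 = (-0.04 - 1.990377) / (-1.98) = 1.0254,   |z_2| = 1.0254.
Moduli of all roots: 2.5000, 0.9850, 1.0254.
All moduli strictly greater than 1? No.
Verdict: Not stationary.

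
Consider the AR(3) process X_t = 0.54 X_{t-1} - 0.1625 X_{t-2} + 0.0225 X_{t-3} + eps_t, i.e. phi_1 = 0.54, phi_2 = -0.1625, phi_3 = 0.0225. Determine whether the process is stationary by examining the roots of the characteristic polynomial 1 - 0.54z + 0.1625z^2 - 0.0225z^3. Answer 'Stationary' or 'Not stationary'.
\text{Stationary}

The AR(p) characteristic polynomial is P(z) = 1 - 0.54z + 0.1625z^2 - 0.0225z^3.
Stationarity requires all roots to lie outside the unit circle, i.e. |z| > 1 for every root.
Degree 3: look for a simple real root z0 first, then factor out (1 - z/z0) and solve the remaining quadratic.
Testing z0 = 4: P(4) = 1 + (-0.54)(4) + (0.1625)(4)^2 + (-0.0225)(4)^3
  = 1 + (-2.16) + (2.6) + (-1.44) = 0.  So z_0 = 4 is a root, |z_0| = 4.
Divide out the factor (1 - 0.25 z) = (1 - z/z0) (since 1/z0 = 0.25):
  P(z) = (1 - 0.25 z)(1 + (-0.29) z + (0.09) z^2)
  [check: z-coef -0.29 - (0.25) = -0.54; z^2-coef 0.09 - (0.25)(-0.29) = 0.1625; z^3-coef -(0.25)(0.09) = -0.0225.]
Remaining roots from the quadratic factor 1 + (-0.29) z + (0.09) z^2:
  Set 1 + (-0.29) z + (0.09) z^2 = 0, i.e. a z^2 + b z + c = 0 with a = 0.09, b = -0.29, c = 1.
  Discriminant D = b^2 - 4ac = (-0.29)^2 - 4*(0.09)*1 = 0.0841 - (0.36) = -0.2759.
  D < 0, so the roots are the complex-conjugate pair z = (-b +/- i sqrt(-D)) / (2a) = 1.6111 +/- 2.9181i.
  For a conjugate pair |z|^2 = z * conj(z) = (product of roots) = c/a = 1/(0.09) = 11.111111, so |z| = sqrt(11.111111) = 3.3333 for both roots.
Moduli of all roots: 4.0000, 3.3333, 3.3333.
All moduli strictly greater than 1? Yes.
Verdict: Stationary.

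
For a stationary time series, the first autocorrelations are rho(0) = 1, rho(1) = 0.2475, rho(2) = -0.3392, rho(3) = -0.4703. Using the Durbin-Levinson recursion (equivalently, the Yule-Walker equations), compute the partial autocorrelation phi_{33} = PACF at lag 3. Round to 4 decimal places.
\phi_{33} = -0.3190

The PACF at lag k is phi_{kk}, the last component of the solution
to the Yule-Walker system G_k phi = r_k where
  (G_k)_{ij} = rho(|i - j|), (r_k)_i = rho(i), i,j = 1..k.
Equivalently, Durbin-Levinson gives phi_{kk} iteratively:
  phi_{11} = rho(1)
  phi_{kk} = [rho(k) - sum_{j=1..k-1} phi_{k-1,j} rho(k-j)]
            / [1 - sum_{j=1..k-1} phi_{k-1,j} rho(j)],
  phi_{k,j} = phi_{k-1,j} - phi_{kk} phi_{k-1,k-j},  j = 1..k-1.
Step k = 1:
  phi_11 = rho(1) = 0.2475.
Step k = 2:
  phi_22 = [rho(2) - phi_11 rho(1)] / [1 - phi_11 rho(1)] = [-0.3392 - (0.2475)(0.2475)] / [1 - (0.2475)(0.2475)]
         = -0.40045625 / 0.93874375 = -0.426587.
  Update: phi_21 = phi_11 - phi_22 phi_11 = 0.2475 - (-0.426587)(0.2475) = 0.35308.
Step k = 3:
  phi_33 = [rho(3) - phi_21 rho(2) - phi_22 rho(1)] / [1 - phi_21 rho(1) - phi_22 rho(2)]
    numerator   = -0.4703 - (0.35308)(-0.3392) - (-0.426587)(0.2475) = -0.24495476
    denominator = 1 - (0.35308)(0.2475) - (-0.426587)(-0.3392) = 0.76791416
  phi_33 = -0.24495476 / 0.76791416 = -0.319.
Therefore phi_{33} = -0.3190.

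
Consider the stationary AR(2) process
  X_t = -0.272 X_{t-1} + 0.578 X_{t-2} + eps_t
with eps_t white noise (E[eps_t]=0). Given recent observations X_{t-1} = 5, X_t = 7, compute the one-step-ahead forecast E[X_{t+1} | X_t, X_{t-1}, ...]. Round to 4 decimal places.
E[X_{t+1} \mid \mathcal F_t] = 0.9860

For an AR(p) model X_t = c + sum_i phi_i X_{t-i} + eps_t, the
one-step-ahead conditional mean is
  E[X_{t+1} | X_t, ...] = c + sum_i phi_i X_{t+1-i}.
Substitute known values:
  E[X_{t+1} | ...] = (-0.272) * (7) + (0.578) * (5)
                   = 0.9860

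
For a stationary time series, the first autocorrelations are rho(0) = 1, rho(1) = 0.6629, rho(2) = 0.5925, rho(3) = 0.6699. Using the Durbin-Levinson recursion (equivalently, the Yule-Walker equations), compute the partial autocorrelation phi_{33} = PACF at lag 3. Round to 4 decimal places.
\phi_{33} = 0.3920

The PACF at lag k is phi_{kk}, the last component of the solution
to the Yule-Walker system G_k phi = r_k where
  (G_k)_{ij} = rho(|i - j|), (r_k)_i = rho(i), i,j = 1..k.
Equivalently, Durbin-Levinson gives phi_{kk} iteratively:
  phi_{11} = rho(1)
  phi_{kk} = [rho(k) - sum_{j=1..k-1} phi_{k-1,j} rho(k-j)]
            / [1 - sum_{j=1..k-1} phi_{k-1,j} rho(j)],
  phi_{k,j} = phi_{k-1,j} - phi_{kk} phi_{k-1,k-j},  j = 1..k-1.
Step k = 1:
  phi_11 = rho(1) = 0.6629.
Step k = 2:
  phi_22 = [rho(2) - phi_11 rho(1)] / [1 - phi_11 rho(1)] = [0.5925 - (0.6629)(0.6629)] / [1 - (0.6629)(0.6629)]
         = 0.15306359 / 0.56056359 = 0.273053.
  Update: phi_21 = phi_11 - phi_22 phi_11 = 0.6629 - (0.273053)(0.6629) = 0.481893.
Step k = 3:
  phi_33 = [rho(3) - phi_21 rho(2) - phi_22 rho(1)] / [1 - phi_21 rho(1) - phi_22 rho(2)]
    numerator   = 0.6699 - (0.481893)(0.5925) - (0.273053)(0.6629) = 0.20337146
    denominator = 1 - (0.481893)(0.6629) - (0.273053)(0.5925) = 0.51876911
  phi_33 = 0.20337146 / 0.51876911 = 0.392.
Therefore phi_{33} = 0.3920.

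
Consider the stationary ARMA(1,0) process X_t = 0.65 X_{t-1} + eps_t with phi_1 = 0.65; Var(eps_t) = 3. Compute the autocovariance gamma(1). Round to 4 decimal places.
\gamma(1) = 3.3766

Multiply the model equation by X_{t-k} and take expectations. With theta_0 = psi_0 = 1 and psi_j the MA(infinity) weights, this gives
  gamma(k) - sum_i phi_i gamma(k-i) = c_k,
  c_k = sigma^2 * sum_{j=k..q} theta_j psi_{j-k}   (c_k = 0 for k > q),
using gamma(-m) = gamma(m).
Pure AR (q = 0): c_0 = sigma^2 = 3, c_k = 0 for k >= 1.
Equations for k = 0 and k = 1 (AR order 1):
  gamma(0) = phi_1 gamma(1) + c_0
  gamma(1) = phi_1 gamma(0) + c_1
Substituting the second into the first: gamma(0) (1 - phi_1^2) = c_0 + phi_1 c_1, so
  gamma(0) = c_0 / (1 - phi_1^2) = 3 / (1 - (0.65)^2) = 3 / 0.5775 = 5.194805.
  gamma(1) = phi_1 gamma(0) = (0.65)(5.194805) = 3.376623.
Therefore gamma(1) = 3.3766 (to 4 decimal places).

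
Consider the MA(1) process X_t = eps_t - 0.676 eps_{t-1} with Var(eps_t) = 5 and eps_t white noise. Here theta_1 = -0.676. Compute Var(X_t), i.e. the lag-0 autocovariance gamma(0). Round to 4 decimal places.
\gamma(0) = 7.2849

For an MA(q) process X_t = eps_t + sum_i theta_i eps_{t-i} with
Var(eps_t) = sigma^2, the variance is
  gamma(0) = sigma^2 * (1 + sum_i theta_i^2).
  sum_i theta_i^2 = (-0.676)^2 = 0.456976.
  gamma(0) = 5 * (1 + 0.456976) = 5 * 1.456976 = 7.28488, which rounds to 7.2849.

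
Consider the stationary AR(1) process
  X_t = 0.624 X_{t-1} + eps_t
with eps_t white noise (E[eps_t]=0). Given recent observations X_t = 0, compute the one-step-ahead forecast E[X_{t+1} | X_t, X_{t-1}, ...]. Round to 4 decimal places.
E[X_{t+1} \mid \mathcal F_t] = 0.0000

For an AR(p) model X_t = c + sum_i phi_i X_{t-i} + eps_t, the
one-step-ahead conditional mean is
  E[X_{t+1} | X_t, ...] = c + sum_i phi_i X_{t+1-i}.
Substitute known values:
  E[X_{t+1} | ...] = (0.624) * (0)
                   = 0.0000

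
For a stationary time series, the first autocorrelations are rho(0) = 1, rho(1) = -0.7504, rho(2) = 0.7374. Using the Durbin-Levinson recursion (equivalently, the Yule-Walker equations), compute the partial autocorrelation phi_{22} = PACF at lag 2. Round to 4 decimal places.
\phi_{22} = 0.3989

The PACF at lag k is phi_{kk}, the last component of the solution
to the Yule-Walker system G_k phi = r_k where
  (G_k)_{ij} = rho(|i - j|), (r_k)_i = rho(i), i,j = 1..k.
Equivalently, Durbin-Levinson gives phi_{kk} iteratively:
  phi_{11} = rho(1)
  phi_{kk} = [rho(k) - sum_{j=1..k-1} phi_{k-1,j} rho(k-j)]
            / [1 - sum_{j=1..k-1} phi_{k-1,j} rho(j)],
  phi_{k,j} = phi_{k-1,j} - phi_{kk} phi_{k-1,k-j},  j = 1..k-1.
Step k = 1:
  phi_11 = rho(1) = -0.7504.
Step k = 2:
  phi_22 = [rho(2) - phi_11 rho(1)] / [1 - phi_11 rho(1)] = [0.7374 - (-0.7504)(-0.7504)] / [1 - (-0.7504)(-0.7504)]
         = 0.17429984 / 0.43689984 = 0.3989.
Therefore phi_{22} = 0.3989.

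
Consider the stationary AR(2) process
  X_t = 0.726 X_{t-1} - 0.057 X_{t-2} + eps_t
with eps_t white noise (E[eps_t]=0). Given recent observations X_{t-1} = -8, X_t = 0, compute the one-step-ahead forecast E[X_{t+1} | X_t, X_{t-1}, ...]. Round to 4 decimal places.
E[X_{t+1} \mid \mathcal F_t] = 0.4560

For an AR(p) model X_t = c + sum_i phi_i X_{t-i} + eps_t, the
one-step-ahead conditional mean is
  E[X_{t+1} | X_t, ...] = c + sum_i phi_i X_{t+1-i}.
Substitute known values:
  E[X_{t+1} | ...] = (0.726) * (0) + (-0.057) * (-8)
                   = 0.4560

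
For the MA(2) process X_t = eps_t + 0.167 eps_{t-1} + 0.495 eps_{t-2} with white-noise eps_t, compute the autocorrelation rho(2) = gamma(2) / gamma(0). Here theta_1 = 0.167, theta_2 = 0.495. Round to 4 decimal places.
\rho(2) = 0.3889

For an MA(q) process with theta_0 = 1, the autocovariance is
  gamma(k) = sigma^2 * sum_{i=0..q-k} theta_i * theta_{i+k},
and rho(k) = gamma(k) / gamma(0). Sigma^2 cancels.
  numerator   = (1)*(0.495) = 0.495.
  denominator = (1)^2 + (0.167)^2 + (0.495)^2 = 1.272914.
  rho(2) = 0.495 / 1.272914 = 0.3889.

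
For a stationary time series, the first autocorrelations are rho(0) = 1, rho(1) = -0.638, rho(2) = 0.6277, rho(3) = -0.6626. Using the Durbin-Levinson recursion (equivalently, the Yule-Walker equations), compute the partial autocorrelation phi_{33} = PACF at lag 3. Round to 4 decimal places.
\phi_{33} = -0.3401

The PACF at lag k is phi_{kk}, the last component of the solution
to the Yule-Walker system G_k phi = r_k where
  (G_k)_{ij} = rho(|i - j|), (r_k)_i = rho(i), i,j = 1..k.
Equivalently, Durbin-Levinson gives phi_{kk} iteratively:
  phi_{11} = rho(1)
  phi_{kk} = [rho(k) - sum_{j=1..k-1} phi_{k-1,j} rho(k-j)]
            / [1 - sum_{j=1..k-1} phi_{k-1,j} rho(j)],
  phi_{k,j} = phi_{k-1,j} - phi_{kk} phi_{k-1,k-j},  j = 1..k-1.
Step k = 1:
  phi_11 = rho(1) = -0.638.
Step k = 2:
  phi_22 = [rho(2) - phi_11 rho(1)] / [1 - phi_11 rho(1)] = [0.6277 - (-0.638)(-0.638)] / [1 - (-0.638)(-0.638)]
         = 0.220656 / 0.592956 = 0.372129.
  Update: phi_21 = phi_11 - phi_22 phi_11 = -0.638 - (0.372129)(-0.638) = -0.400582.
Step k = 3:
  phi_33 = [rho(3) - phi_21 rho(2) - phi_22 rho(1)] / [1 - phi_21 rho(1) - phi_22 rho(2)]
    numerator   = -0.6626 - (-0.400582)(0.6277) - (0.372129)(-0.638) = -0.17373662
    denominator = 1 - (-0.400582)(-0.638) - (0.372129)(0.6277) = 0.51084355
  phi_33 = -0.17373662 / 0.51084355 = -0.3401.
Therefore phi_{33} = -0.3401.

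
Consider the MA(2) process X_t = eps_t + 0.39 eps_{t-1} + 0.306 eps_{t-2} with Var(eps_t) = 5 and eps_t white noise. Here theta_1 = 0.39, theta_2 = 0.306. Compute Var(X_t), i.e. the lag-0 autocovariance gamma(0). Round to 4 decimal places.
\gamma(0) = 6.2287

For an MA(q) process X_t = eps_t + sum_i theta_i eps_{t-i} with
Var(eps_t) = sigma^2, the variance is
  gamma(0) = sigma^2 * (1 + sum_i theta_i^2).
  sum_i theta_i^2 = (0.39)^2 + (0.306)^2 = 0.1521 + 0.093636 = 0.245736.
  gamma(0) = 5 * (1 + 0.245736) = 5 * 1.245736 = 6.22868, which rounds to 6.2287.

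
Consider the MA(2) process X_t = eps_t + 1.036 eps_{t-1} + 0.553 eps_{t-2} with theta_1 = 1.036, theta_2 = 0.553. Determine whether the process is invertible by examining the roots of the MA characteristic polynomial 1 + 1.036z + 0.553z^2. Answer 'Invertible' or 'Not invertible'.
\text{Invertible}

The MA(q) characteristic polynomial is P(z) = 1 + 1.036z + 0.553z^2.
Invertibility requires all roots to lie outside the unit circle, i.e. |z| > 1 for every root.
Set 1 + (1.036) z + (0.553) z^2 = 0, i.e. a z^2 + b z + c = 0 with a = 0.553, b = 1.036, c = 1.
Discriminant D = b^2 - 4ac = (1.036)^2 - 4*(0.553)*1 = 1.073296 - (2.212) = -1.138704.
D < 0, so the roots are the complex-conjugate pair z = (-b +/- i sqrt(-D)) / (2a) = -0.9367 +/- 0.9648i.
For a conjugate pair |z|^2 = z * conj(z) = (product of roots) = c/a = 1/(0.553) = 1.808318, so |z| = sqrt(1.808318) = 1.3447 for both roots.
Moduli of all roots: 1.3447, 1.3447.
All moduli strictly greater than 1? Yes.
Verdict: Invertible.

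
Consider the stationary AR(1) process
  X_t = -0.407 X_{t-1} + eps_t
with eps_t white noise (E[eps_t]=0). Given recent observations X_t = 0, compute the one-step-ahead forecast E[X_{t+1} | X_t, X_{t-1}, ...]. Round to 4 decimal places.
E[X_{t+1} \mid \mathcal F_t] = 0.0000

For an AR(p) model X_t = c + sum_i phi_i X_{t-i} + eps_t, the
one-step-ahead conditional mean is
  E[X_{t+1} | X_t, ...] = c + sum_i phi_i X_{t+1-i}.
Substitute known values:
  E[X_{t+1} | ...] = (-0.407) * (0)
                   = 0.0000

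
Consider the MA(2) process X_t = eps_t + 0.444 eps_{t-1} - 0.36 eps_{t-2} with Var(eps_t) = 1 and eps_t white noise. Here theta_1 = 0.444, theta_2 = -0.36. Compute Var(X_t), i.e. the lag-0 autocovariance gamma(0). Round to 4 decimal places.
\gamma(0) = 1.3267

For an MA(q) process X_t = eps_t + sum_i theta_i eps_{t-i} with
Var(eps_t) = sigma^2, the variance is
  gamma(0) = sigma^2 * (1 + sum_i theta_i^2).
  sum_i theta_i^2 = (0.444)^2 + (-0.36)^2 = 0.197136 + 0.1296 = 0.326736.
  gamma(0) = 1 * (1 + 0.326736) = 1 * 1.326736 = 1.326736, which rounds to 1.3267.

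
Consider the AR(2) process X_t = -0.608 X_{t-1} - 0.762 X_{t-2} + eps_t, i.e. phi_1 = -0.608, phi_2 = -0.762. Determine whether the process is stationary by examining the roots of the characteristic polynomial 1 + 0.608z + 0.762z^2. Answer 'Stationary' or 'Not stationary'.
\text{Stationary}

The AR(p) characteristic polynomial is P(z) = 1 + 0.608z + 0.762z^2.
Stationarity requires all roots to lie outside the unit circle, i.e. |z| > 1 for every root.
Set 1 + (0.608) z + (0.762) z^2 = 0, i.e. a z^2 + b z + c = 0 with a = 0.762, b = 0.608, c = 1.
Discriminant D = b^2 - 4ac = (0.608)^2 - 4*(0.762)*1 = 0.369664 - (3.048) = -2.678336.
D < 0, so the roots are the complex-conjugate pair z = (-b +/- i sqrt(-D)) / (2a) = -0.399 +/- 1.0739i.
For a conjugate pair |z|^2 = z * conj(z) = (product of roots) = c/a = 1/(0.762) = 1.312336, so |z| = sqrt(1.312336) = 1.1456 for both roots.
Moduli of all roots: 1.1456, 1.1456.
All moduli strictly greater than 1? Yes.
Verdict: Stationary.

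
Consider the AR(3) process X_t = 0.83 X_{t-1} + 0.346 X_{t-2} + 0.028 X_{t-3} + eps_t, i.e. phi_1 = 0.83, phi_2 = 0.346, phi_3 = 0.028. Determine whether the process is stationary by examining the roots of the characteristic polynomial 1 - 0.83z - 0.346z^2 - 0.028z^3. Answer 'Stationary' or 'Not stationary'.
\text{Not stationary}

The AR(p) characteristic polynomial is P(z) = 1 - 0.83z - 0.346z^2 - 0.028z^3.
Stationarity requires all roots to lie outside the unit circle, i.e. |z| > 1 for every root.
Degree 3: look for a simple real root z0 first, then factor out (1 - z/z0) and solve the remaining quadratic.
Testing z0 = -5: P(-5) = 1 + (-0.83)(-5) + (-0.346)(-5)^2 + (-0.028)(-5)^3
  = 1 + (4.15) + (-8.65) + (3.5) = 0.  So z_0 = -5 is a root, |z_0| = 5.
Divide out the factor (1 + 0.2 z) = (1 - z/z0) (since 1/z0 = -0.2):
  P(z) = (1 + 0.2 z)(1 + (-1.03) z + (-0.14) z^2)
  [check: z-coef -1.03 - (-0.2) = -0.83; z^2-coef -0.14 - (-0.2)(-1.03) = -0.346; z^3-coef -(-0.2)(-0.14) = -0.028.]
Remaining roots from the quadratic factor 1 + (-1.03) z + (-0.14) z^2:
  Set 1 + (-1.03) z + (-0.14) z^2 = 0, i.e. a z^2 + b z + c = 0 with a = -0.14, b = -1.03, c = 1.
  Discriminant D = b^2 - 4ac = (-1.03)^2 - 4*(-0.14)*1 = 1.0609 - (-0.56) = 1.6209.
  D >= 0, so the roots are real: z = (-b +/- sqrt(D)) / (2a) = (1.03 +/- 1.273146) / (-0.28).
    z_1 = (1.03 + 1.273146) / (-0.28) = -8.2255,   |z_1| = 8.2255.
    z_2 = (1.03 - 1.273146) / (-0.28) = 0.8684,   |z_2| = 0.8684.
Moduli of all roots: 5.0000, 8.2255, 0.8684.
All moduli strictly greater than 1? No.
Verdict: Not stationary.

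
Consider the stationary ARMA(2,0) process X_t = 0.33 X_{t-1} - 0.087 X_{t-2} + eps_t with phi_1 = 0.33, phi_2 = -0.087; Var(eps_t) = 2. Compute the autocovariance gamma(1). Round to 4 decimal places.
\gamma(1) = 0.6739

Multiply the model equation by X_{t-k} and take expectations. With theta_0 = psi_0 = 1 and psi_j the MA(infinity) weights, this gives
  gamma(k) - sum_i phi_i gamma(k-i) = c_k,
  c_k = sigma^2 * sum_{j=k..q} theta_j psi_{j-k}   (c_k = 0 for k > q),
using gamma(-m) = gamma(m).
Pure AR (q = 0): c_0 = sigma^2 = 2, c_k = 0 for k >= 1.
Equations for k = 0, 1, 2 (AR order 2, c_2 = 0):
  (E0) gamma(0) = phi_1 gamma(1) + phi_2 gamma(2) + c_0
  (E1) gamma(1) = phi_1 gamma(0) + phi_2 gamma(1) + c_1
  (E2) gamma(2) = phi_1 gamma(1) + phi_2 gamma(0)
From (E1): gamma(1) = A gamma(0) + B with
  A = phi_1 / (1 - phi_2) = 0.33 / 1.087 = 0.303588,   B = c_1 / (1 - phi_2) = 0 / 1.087 = 0.
Insert (E2) into (E0): gamma(0) (1 - phi_2^2) = phi_1 (1 + phi_2) gamma(1) + c_0.
  phi_1 (1 + phi_2) = (0.33)(0.913) = 0.30129,   1 - phi_2^2 = 0.992431.
Replace gamma(1) by A gamma(0) + B and collect gamma(0):
  gamma(0) [0.992431 - (0.30129)(0.303588)] = c_0 = 2
  gamma(0) * 0.900963 = 2
  gamma(0) = 2 / 0.900963 = 2.219847.
  gamma(1) = A gamma(0) = (0.303588)(2.219847) = 0.673919.
Therefore gamma(1) = 0.6739 (to 4 decimal places).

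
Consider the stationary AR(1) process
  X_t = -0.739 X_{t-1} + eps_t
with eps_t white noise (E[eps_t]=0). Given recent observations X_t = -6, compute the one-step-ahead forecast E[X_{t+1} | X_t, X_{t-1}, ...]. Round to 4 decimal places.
E[X_{t+1} \mid \mathcal F_t] = 4.4340

For an AR(p) model X_t = c + sum_i phi_i X_{t-i} + eps_t, the
one-step-ahead conditional mean is
  E[X_{t+1} | X_t, ...] = c + sum_i phi_i X_{t+1-i}.
Substitute known values:
  E[X_{t+1} | ...] = (-0.739) * (-6)
                   = 4.4340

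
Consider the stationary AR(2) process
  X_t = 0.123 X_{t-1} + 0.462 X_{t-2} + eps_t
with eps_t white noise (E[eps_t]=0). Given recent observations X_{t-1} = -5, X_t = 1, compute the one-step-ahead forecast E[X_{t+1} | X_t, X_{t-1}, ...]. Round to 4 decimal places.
E[X_{t+1} \mid \mathcal F_t] = -2.1870

For an AR(p) model X_t = c + sum_i phi_i X_{t-i} + eps_t, the
one-step-ahead conditional mean is
  E[X_{t+1} | X_t, ...] = c + sum_i phi_i X_{t+1-i}.
Substitute known values:
  E[X_{t+1} | ...] = (0.123) * (1) + (0.462) * (-5)
                   = -2.1870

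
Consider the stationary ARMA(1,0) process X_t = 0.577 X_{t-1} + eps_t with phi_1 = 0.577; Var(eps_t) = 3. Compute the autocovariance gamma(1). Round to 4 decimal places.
\gamma(1) = 2.5949

Multiply the model equation by X_{t-k} and take expectations. With theta_0 = psi_0 = 1 and psi_j the MA(infinity) weights, this gives
  gamma(k) - sum_i phi_i gamma(k-i) = c_k,
  c_k = sigma^2 * sum_{j=k..q} theta_j psi_{j-k}   (c_k = 0 for k > q),
using gamma(-m) = gamma(m).
Pure AR (q = 0): c_0 = sigma^2 = 3, c_k = 0 for k >= 1.
Equations for k = 0 and k = 1 (AR order 1):
  gamma(0) = phi_1 gamma(1) + c_0
  gamma(1) = phi_1 gamma(0) + c_1
Substituting the second into the first: gamma(0) (1 - phi_1^2) = c_0 + phi_1 c_1, so
  gamma(0) = c_0 / (1 - phi_1^2) = 3 / (1 - (0.577)^2) = 3 / 0.667071 = 4.497272.
  gamma(1) = phi_1 gamma(0) = (0.577)(4.497272) = 2.594926.
Therefore gamma(1) = 2.5949 (to 4 decimal places).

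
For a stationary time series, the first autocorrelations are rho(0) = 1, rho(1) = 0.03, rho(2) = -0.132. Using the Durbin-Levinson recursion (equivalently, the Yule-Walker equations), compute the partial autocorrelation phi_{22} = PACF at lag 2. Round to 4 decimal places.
\phi_{22} = -0.1330

The PACF at lag k is phi_{kk}, the last component of the solution
to the Yule-Walker system G_k phi = r_k where
  (G_k)_{ij} = rho(|i - j|), (r_k)_i = rho(i), i,j = 1..k.
Equivalently, Durbin-Levinson gives phi_{kk} iteratively:
  phi_{11} = rho(1)
  phi_{kk} = [rho(k) - sum_{j=1..k-1} phi_{k-1,j} rho(k-j)]
            / [1 - sum_{j=1..k-1} phi_{k-1,j} rho(j)],
  phi_{k,j} = phi_{k-1,j} - phi_{kk} phi_{k-1,k-j},  j = 1..k-1.
Step k = 1:
  phi_11 = rho(1) = 0.03.
Step k = 2:
  phi_22 = [rho(2) - phi_11 rho(1)] / [1 - phi_11 rho(1)] = [-0.132 - (0.03)(0.03)] / [1 - (0.03)(0.03)]
         = -0.1329 / 0.9991 = -0.133.
Therefore phi_{22} = -0.1330.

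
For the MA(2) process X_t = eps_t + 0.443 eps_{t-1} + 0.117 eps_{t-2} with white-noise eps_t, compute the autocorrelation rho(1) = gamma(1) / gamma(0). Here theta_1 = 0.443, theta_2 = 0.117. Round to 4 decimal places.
\rho(1) = 0.4090

For an MA(q) process with theta_0 = 1, the autocovariance is
  gamma(k) = sigma^2 * sum_{i=0..q-k} theta_i * theta_{i+k},
and rho(k) = gamma(k) / gamma(0). Sigma^2 cancels.
  numerator   = (1)*(0.443) + (0.443)*(0.117) = 0.494831.
  denominator = (1)^2 + (0.443)^2 + (0.117)^2 = 1.209938.
  rho(1) = 0.494831 / 1.209938 = 0.4090.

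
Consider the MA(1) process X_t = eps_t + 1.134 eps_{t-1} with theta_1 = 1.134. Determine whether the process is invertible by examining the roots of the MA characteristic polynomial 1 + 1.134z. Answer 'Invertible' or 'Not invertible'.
\text{Not invertible}

The MA(q) characteristic polynomial is P(z) = 1 + 1.134z.
Invertibility requires all roots to lie outside the unit circle, i.e. |z| > 1 for every root.
This is linear in z: 1 + (1.134) z = 0  =>  z = -1/(1.134) = -0.881834,  |z| = 0.881834.
Moduli of all roots: 0.8818.
All moduli strictly greater than 1? No.
Verdict: Not invertible.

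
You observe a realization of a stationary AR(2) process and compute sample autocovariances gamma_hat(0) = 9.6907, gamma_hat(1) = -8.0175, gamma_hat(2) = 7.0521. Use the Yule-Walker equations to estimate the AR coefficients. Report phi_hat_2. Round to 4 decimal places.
\hat\phi_{2} = 0.1370

The Yule-Walker equations for an AR(p) process read, in matrix form,
  Gamma_p phi = r_p,   with   (Gamma_p)_{ij} = gamma(|i - j|),
                       (r_p)_i = gamma(i),   i,j = 1..p.
Substitute the sample gammas (Toeplitz matrix and right-hand side of size 2):
  Gamma_p = [[9.6907, -8.0175], [-8.0175, 9.6907]]
  r_p     = [-8.0175, 7.0521]
Written out:
  9.6907 phi_1 - 8.0175 phi_2 = -8.0175
  -8.0175 phi_1 + 9.6907 phi_2 = 7.0521
Solve by Cramer's rule:
  det = gamma(0)^2 - gamma(1)^2 = (9.6907)^2 - (-8.0175)^2 = 93.90966649 - 64.28030625 = 29.62936024
  phi_hat_1 = [gamma(1) gamma(0) - gamma(1) gamma(2)] / det = [(-8.0175)(9.6907) - (-8.0175)(7.0521)] / 29.62936024 = -21.1549755 / 29.62936024 = -0.714
  phi_hat_2 = [gamma(0) gamma(2) - gamma(1)^2] / det = [(9.6907)(7.0521) - (-8.0175)^2] / 29.62936024 = 4.05947922 / 29.62936024 = 0.137
So phi_hat = [-0.7140, 0.1370].
Therefore phi_hat_2 = 0.1370.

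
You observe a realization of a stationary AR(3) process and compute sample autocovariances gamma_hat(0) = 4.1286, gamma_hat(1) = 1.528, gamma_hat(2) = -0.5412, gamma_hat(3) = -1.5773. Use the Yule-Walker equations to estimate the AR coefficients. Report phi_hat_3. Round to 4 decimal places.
\hat\phi_{3} = -0.2610

The Yule-Walker equations for an AR(p) process read, in matrix form,
  Gamma_p phi = r_p,   with   (Gamma_p)_{ij} = gamma(|i - j|),
                       (r_p)_i = gamma(i),   i,j = 1..p.
Substitute the sample gammas (Toeplitz matrix and right-hand side of size 3):
  Gamma_p = [[4.1286, 1.528, -0.5412], [1.528, 4.1286, 1.528], [-0.5412, 1.528, 4.1286]]
  r_p     = [1.528, -0.5412, -1.5773]
Written out (R1..R3):
  (R1) 4.1286 phi_1 + 1.528 phi_2 - 0.5412 phi_3 = 1.528
  (R2) 1.528 phi_1 + 4.1286 phi_2 + 1.528 phi_3 = -0.5412
  (R3) -0.5412 phi_1 + 1.528 phi_2 + 4.1286 phi_3 = -1.5773
Gaussian elimination:
  R2 <- R2 - (1.528/4.1286) R1 = R2 - (0.370101) R1:  3.563085 phi_2 + 1.728299 phi_3 = -1.106715
  R3 <- R3 - (-0.5412/4.1286) R1 = R3 - (-0.131086) R1:  1.728299 phi_2 + 4.057656 phi_3 = -1.377001
  R3 <- R3 - (1.728299/3.563085) R2 = R3 - (0.485057) R2:  3.219333 phi_3 = -0.840182
Back-substitution:
  phi_hat_3 = -0.840182 / 3.219333 = -0.26098
  phi_hat_2 = (-1.106715 - (1.728299)(-0.26098)) / 3.563085 = -0.184016
  phi_hat_1 = (1.528 - (1.528)(-0.184016) - (-0.5412)(-0.26098)) / 4.1286 = 0.403995
So phi_hat = [0.4040, -0.1840, -0.2610].
Therefore phi_hat_3 = -0.2610.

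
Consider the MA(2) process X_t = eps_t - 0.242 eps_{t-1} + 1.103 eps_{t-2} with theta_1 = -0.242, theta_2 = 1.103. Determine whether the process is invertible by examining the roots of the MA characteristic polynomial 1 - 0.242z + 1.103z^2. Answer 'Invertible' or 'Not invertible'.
\text{Not invertible}

The MA(q) characteristic polynomial is P(z) = 1 - 0.242z + 1.103z^2.
Invertibility requires all roots to lie outside the unit circle, i.e. |z| > 1 for every root.
Set 1 + (-0.242) z + (1.103) z^2 = 0, i.e. a z^2 + b z + c = 0 with a = 1.103, b = -0.242, c = 1.
Discriminant D = b^2 - 4ac = (-0.242)^2 - 4*(1.103)*1 = 0.058564 - (4.412) = -4.353436.
D < 0, so the roots are the complex-conjugate pair z = (-b +/- i sqrt(-D)) / (2a) = 0.1097 +/- 0.9458i.
For a conjugate pair |z|^2 = z * conj(z) = (product of roots) = c/a = 1/(1.103) = 0.906618, so |z| = sqrt(0.906618) = 0.9522 for both roots.
Moduli of all roots: 0.9522, 0.9522.
All moduli strictly greater than 1? No.
Verdict: Not invertible.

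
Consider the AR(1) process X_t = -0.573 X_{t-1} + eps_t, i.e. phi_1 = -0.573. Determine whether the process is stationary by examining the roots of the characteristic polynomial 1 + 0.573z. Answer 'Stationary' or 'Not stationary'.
\text{Stationary}

The AR(p) characteristic polynomial is P(z) = 1 + 0.573z.
Stationarity requires all roots to lie outside the unit circle, i.e. |z| > 1 for every root.
This is linear in z: 1 + (0.573) z = 0  =>  z = -1/(0.573) = -1.745201,  |z| = 1.745201.
Moduli of all roots: 1.7452.
All moduli strictly greater than 1? Yes.
Verdict: Stationary.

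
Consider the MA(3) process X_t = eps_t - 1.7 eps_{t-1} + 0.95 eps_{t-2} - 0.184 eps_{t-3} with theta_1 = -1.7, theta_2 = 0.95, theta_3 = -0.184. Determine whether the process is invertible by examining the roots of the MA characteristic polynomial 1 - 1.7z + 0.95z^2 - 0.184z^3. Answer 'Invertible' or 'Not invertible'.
\text{Invertible}

The MA(q) characteristic polynomial is P(z) = 1 - 1.7z + 0.95z^2 - 0.184z^3.
Invertibility requires all roots to lie outside the unit circle, i.e. |z| > 1 for every root.
Degree 3: look for a simple real root z0 first, then factor out (1 - z/z0) and solve the remaining quadratic.
Testing z0 = 1.25: P(1.25) = 1 + (-1.7)(1.25) + (0.95)(1.25)^2 + (-0.184)(1.25)^3
  = 1 + (-2.125) + (1.484375) + (-0.359375) = 0.  So z_0 = 1.25 is a root, |z_0| = 1.25.
Divide out the factor (1 - 0.8 z) = (1 - z/z0) (since 1/z0 = 0.8):
  P(z) = (1 - 0.8 z)(1 + (-0.9) z + (0.23) z^2)
  [check: z-coef -0.9 - (0.8) = -1.7; z^2-coef 0.23 - (0.8)(-0.9) = 0.95; z^3-coef -(0.8)(0.23) = -0.184.]
Remaining roots from the quadratic factor 1 + (-0.9) z + (0.23) z^2:
  Set 1 + (-0.9) z + (0.23) z^2 = 0, i.e. a z^2 + b z + c = 0 with a = 0.23, b = -0.9, c = 1.
  Discriminant D = b^2 - 4ac = (-0.9)^2 - 4*(0.23)*1 = 0.81 - (0.92) = -0.11.
  D < 0, so the roots are the complex-conjugate pair z = (-b +/- i sqrt(-D)) / (2a) = 1.9565 +/- 0.721i.
  For a conjugate pair |z|^2 = z * conj(z) = (product of roots) = c/a = 1/(0.23) = 4.347826, so |z| = sqrt(4.347826) = 2.0851 for both roots.
Moduli of all roots: 1.2500, 2.0851, 2.0851.
All moduli strictly greater than 1? Yes.
Verdict: Invertible.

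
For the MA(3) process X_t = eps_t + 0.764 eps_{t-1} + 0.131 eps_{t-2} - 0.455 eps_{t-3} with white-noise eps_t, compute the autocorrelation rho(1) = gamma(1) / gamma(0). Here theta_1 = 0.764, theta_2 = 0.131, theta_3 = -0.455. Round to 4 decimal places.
\rho(1) = 0.4450

For an MA(q) process with theta_0 = 1, the autocovariance is
  gamma(k) = sigma^2 * sum_{i=0..q-k} theta_i * theta_{i+k},
and rho(k) = gamma(k) / gamma(0). Sigma^2 cancels.
  numerator   = (1)*(0.764) + (0.764)*(0.131) + (0.131)*(-0.455) = 0.804479.
  denominator = (1)^2 + (0.764)^2 + (0.131)^2 + (-0.455)^2 = 1.807882.
  rho(1) = 0.804479 / 1.807882 = 0.4450.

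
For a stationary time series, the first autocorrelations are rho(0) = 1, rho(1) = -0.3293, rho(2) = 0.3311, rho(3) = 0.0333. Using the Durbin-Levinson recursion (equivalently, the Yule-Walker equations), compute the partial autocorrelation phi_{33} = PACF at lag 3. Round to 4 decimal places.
\phi_{33} = 0.2361

The PACF at lag k is phi_{kk}, the last component of the solution
to the Yule-Walker system G_k phi = r_k where
  (G_k)_{ij} = rho(|i - j|), (r_k)_i = rho(i), i,j = 1..k.
Equivalently, Durbin-Levinson gives phi_{kk} iteratively:
  phi_{11} = rho(1)
  phi_{kk} = [rho(k) - sum_{j=1..k-1} phi_{k-1,j} rho(k-j)]
            / [1 - sum_{j=1..k-1} phi_{k-1,j} rho(j)],
  phi_{k,j} = phi_{k-1,j} - phi_{kk} phi_{k-1,k-j},  j = 1..k-1.
Step k = 1:
  phi_11 = rho(1) = -0.3293.
Step k = 2:
  phi_22 = [rho(2) - phi_11 rho(1)] / [1 - phi_11 rho(1)] = [0.3311 - (-0.3293)(-0.3293)] / [1 - (-0.3293)(-0.3293)]
         = 0.22266151 / 0.89156151 = 0.249743.
  Update: phi_21 = phi_11 - phi_22 phi_11 = -0.3293 - (0.249743)(-0.3293) = -0.24706.
Step k = 3:
  phi_33 = [rho(3) - phi_21 rho(2) - phi_22 rho(1)] / [1 - phi_21 rho(1) - phi_22 rho(2)]
    numerator   = 0.0333 - (-0.24706)(0.3311) - (0.249743)(-0.3293) = 0.19734188
    denominator = 1 - (-0.24706)(-0.3293) - (0.249743)(0.3311) = 0.83595329
  phi_33 = 0.19734188 / 0.83595329 = 0.2361.
Therefore phi_{33} = 0.2361.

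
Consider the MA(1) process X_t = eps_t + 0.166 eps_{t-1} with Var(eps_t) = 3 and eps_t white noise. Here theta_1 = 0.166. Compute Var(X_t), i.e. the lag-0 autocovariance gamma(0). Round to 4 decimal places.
\gamma(0) = 3.0827

For an MA(q) process X_t = eps_t + sum_i theta_i eps_{t-i} with
Var(eps_t) = sigma^2, the variance is
  gamma(0) = sigma^2 * (1 + sum_i theta_i^2).
  sum_i theta_i^2 = (0.166)^2 = 0.027556.
  gamma(0) = 3 * (1 + 0.027556) = 3 * 1.027556 = 3.082668, which rounds to 3.0827.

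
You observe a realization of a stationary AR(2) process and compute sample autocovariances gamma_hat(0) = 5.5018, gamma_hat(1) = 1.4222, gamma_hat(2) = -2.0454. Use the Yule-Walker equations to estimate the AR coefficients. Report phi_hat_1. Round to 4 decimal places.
\hat\phi_{1} = 0.3800

The Yule-Walker equations for an AR(p) process read, in matrix form,
  Gamma_p phi = r_p,   with   (Gamma_p)_{ij} = gamma(|i - j|),
                       (r_p)_i = gamma(i),   i,j = 1..p.
Substitute the sample gammas (Toeplitz matrix and right-hand side of size 2):
  Gamma_p = [[5.5018, 1.4222], [1.4222, 5.5018]]
  r_p     = [1.4222, -2.0454]
Written out:
  5.5018 phi_1 + 1.4222 phi_2 = 1.4222
  1.4222 phi_1 + 5.5018 phi_2 = -2.0454
Solve by Cramer's rule:
  det = gamma(0)^2 - gamma(1)^2 = (5.5018)^2 - (1.4222)^2 = 30.26980324 - 2.02265284 = 28.2471504
  phi_hat_1 = [gamma(1) gamma(0) - gamma(1) gamma(2)] / det = [(1.4222)(5.5018) - (1.4222)(-2.0454)] / 28.2471504 = 10.73362784 / 28.2471504 = 0.38
  phi_hat_2 = [gamma(0) gamma(2) - gamma(1)^2] / det = [(5.5018)(-2.0454) - (1.4222)^2] / 28.2471504 = -13.27603456 / 28.2471504 = -0.47
So phi_hat = [0.3800, -0.4700].
Therefore phi_hat_1 = 0.3800.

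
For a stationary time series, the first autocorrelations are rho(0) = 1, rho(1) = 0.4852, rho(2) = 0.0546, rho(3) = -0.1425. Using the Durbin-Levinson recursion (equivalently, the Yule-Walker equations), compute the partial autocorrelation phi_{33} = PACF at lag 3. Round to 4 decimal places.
\phi_{33} = -0.0838

The PACF at lag k is phi_{kk}, the last component of the solution
to the Yule-Walker system G_k phi = r_k where
  (G_k)_{ij} = rho(|i - j|), (r_k)_i = rho(i), i,j = 1..k.
Equivalently, Durbin-Levinson gives phi_{kk} iteratively:
  phi_{11} = rho(1)
  phi_{kk} = [rho(k) - sum_{j=1..k-1} phi_{k-1,j} rho(k-j)]
            / [1 - sum_{j=1..k-1} phi_{k-1,j} rho(j)],
  phi_{k,j} = phi_{k-1,j} - phi_{kk} phi_{k-1,k-j},  j = 1..k-1.
Step k = 1:
  phi_11 = rho(1) = 0.4852.
Step k = 2:
  phi_22 = [rho(2) - phi_11 rho(1)] / [1 - phi_11 rho(1)] = [0.0546 - (0.4852)(0.4852)] / [1 - (0.4852)(0.4852)]
         = -0.18081904 / 0.76458096 = -0.236494.
  Update: phi_21 = phi_11 - phi_22 phi_11 = 0.4852 - (-0.236494)(0.4852) = 0.599947.
Step k = 3:
  phi_33 = [rho(3) - phi_21 rho(2) - phi_22 rho(1)] / [1 - phi_21 rho(1) - phi_22 rho(2)]
    numerator   = -0.1425 - (0.599947)(0.0546) - (-0.236494)(0.4852) = -0.06051007
    denominator = 1 - (0.599947)(0.4852) - (-0.236494)(0.0546) = 0.72181829
  phi_33 = -0.06051007 / 0.72181829 = -0.0838.
Therefore phi_{33} = -0.0838.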